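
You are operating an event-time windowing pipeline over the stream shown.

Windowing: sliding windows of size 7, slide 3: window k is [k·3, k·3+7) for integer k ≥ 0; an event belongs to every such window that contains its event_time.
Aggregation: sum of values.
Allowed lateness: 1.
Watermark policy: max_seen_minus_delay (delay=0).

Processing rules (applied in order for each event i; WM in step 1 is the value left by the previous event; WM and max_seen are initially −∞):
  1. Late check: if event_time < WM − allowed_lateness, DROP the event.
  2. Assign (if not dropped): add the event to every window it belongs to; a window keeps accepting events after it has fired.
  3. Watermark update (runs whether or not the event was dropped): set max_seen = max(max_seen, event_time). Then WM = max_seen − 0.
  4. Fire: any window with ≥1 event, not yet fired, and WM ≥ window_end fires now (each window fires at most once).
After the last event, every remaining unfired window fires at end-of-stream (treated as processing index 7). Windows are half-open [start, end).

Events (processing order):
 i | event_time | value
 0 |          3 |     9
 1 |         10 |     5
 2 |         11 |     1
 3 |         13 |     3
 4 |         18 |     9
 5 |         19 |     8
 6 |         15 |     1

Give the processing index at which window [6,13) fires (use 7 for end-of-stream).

3

i=0 t=3 v=9: → [3,10),[0,7); WM=3
i=1 t=10 v=5: → [9,16),[6,13); WM=10; [0,7) fires=9 [3,10) fires=9
i=2 t=11 v=1: → [9,16),[6,13); WM=11
i=3 t=13 v=3: → [12,19),[9,16); WM=13; [6,13) fires=6
i=4 t=18 v=9: → [18,25),[15,22),[12,19); WM=18; [9,16) fires=9
i=5 t=19 v=8: → [18,25),[15,22); WM=19; [12,19) fires=12
i=6 t=15 v=1: DROP (t<19-1); WM=19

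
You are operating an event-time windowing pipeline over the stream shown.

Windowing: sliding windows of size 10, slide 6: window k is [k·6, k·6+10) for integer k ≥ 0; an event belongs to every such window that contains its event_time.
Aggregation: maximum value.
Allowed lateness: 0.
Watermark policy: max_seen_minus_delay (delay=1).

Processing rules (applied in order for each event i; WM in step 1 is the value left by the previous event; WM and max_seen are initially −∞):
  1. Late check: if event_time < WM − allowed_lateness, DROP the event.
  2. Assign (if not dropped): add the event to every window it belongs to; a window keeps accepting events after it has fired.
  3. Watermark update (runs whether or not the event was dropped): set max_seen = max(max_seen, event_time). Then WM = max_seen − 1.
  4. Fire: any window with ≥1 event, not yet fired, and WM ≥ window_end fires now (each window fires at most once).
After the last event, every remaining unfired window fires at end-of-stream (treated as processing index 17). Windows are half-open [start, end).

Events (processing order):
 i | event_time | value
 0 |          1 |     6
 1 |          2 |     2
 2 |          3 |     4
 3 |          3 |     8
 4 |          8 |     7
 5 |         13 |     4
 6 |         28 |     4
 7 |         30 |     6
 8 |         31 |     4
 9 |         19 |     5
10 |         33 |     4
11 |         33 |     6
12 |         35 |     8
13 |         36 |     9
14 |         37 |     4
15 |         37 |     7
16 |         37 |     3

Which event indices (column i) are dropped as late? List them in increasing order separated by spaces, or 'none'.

i=0 t=1 v=6: → [0,10); WM=0
i=1 t=2 v=2: → [0,10); WM=1
i=2 t=3 v=4: → [0,10); WM=2
i=3 t=3 v=8: → [0,10); WM=2
i=4 t=8 v=7: → [6,16),[0,10); WM=7
i=5 t=13 v=4: → [12,22),[6,16); WM=12; [0,10) fires=8
i=6 t=28 v=4: → [24,34); WM=27; [6,16) fires=7 [12,22) fires=4
i=7 t=30 v=6: → [30,40),[24,34); WM=29
i=8 t=31 v=4: → [30,40),[24,34); WM=30
i=9 t=19 v=5: DROP (t<30-0); WM=30
i=10 t=33 v=4: → [30,40),[24,34); WM=32
i=11 t=33 v=6: → [30,40),[24,34); WM=32
i=12 t=35 v=8: → [30,40); WM=34; [24,34) fires=6
i=13 t=36 v=9: → [36,46),[30,40); WM=35
i=14 t=37 v=4: → [36,46),[30,40); WM=36
i=15 t=37 v=7: → [36,46),[30,40); WM=36
i=16 t=37 v=3: → [36,46),[30,40); WM=36

9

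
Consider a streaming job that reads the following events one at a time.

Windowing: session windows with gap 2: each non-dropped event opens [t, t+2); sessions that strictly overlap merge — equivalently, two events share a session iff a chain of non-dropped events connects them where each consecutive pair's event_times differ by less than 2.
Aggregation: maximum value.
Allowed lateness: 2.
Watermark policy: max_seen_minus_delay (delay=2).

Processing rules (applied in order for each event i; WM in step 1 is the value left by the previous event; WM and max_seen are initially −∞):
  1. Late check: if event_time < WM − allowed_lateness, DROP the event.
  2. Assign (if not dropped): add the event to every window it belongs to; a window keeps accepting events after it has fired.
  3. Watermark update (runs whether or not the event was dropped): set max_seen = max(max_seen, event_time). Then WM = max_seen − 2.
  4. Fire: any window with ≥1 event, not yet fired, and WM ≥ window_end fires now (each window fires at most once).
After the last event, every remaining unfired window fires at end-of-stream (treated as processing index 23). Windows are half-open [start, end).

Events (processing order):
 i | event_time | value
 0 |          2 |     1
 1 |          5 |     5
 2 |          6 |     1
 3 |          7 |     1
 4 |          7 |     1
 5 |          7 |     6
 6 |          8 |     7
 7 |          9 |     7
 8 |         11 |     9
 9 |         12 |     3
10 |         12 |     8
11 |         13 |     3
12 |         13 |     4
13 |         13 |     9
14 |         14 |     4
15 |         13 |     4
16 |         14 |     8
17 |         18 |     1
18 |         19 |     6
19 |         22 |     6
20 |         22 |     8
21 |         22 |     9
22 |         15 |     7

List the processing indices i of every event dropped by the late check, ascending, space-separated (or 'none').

i=0 t=2 v=1: → [2,4); WM=0
i=1 t=5 v=5: → [5,7); WM=3
i=2 t=6 v=1: → [5,8); WM=4
i=3 t=7 v=1: → [5,9); WM=5
i=4 t=7 v=1: → [5,9); WM=5
i=5 t=7 v=6: → [5,9); WM=5
i=6 t=8 v=7: → [5,10); WM=6
i=7 t=9 v=7: → [5,11); WM=7
i=8 t=11 v=9: → [11,13); WM=9
i=9 t=12 v=3: → [11,14); WM=10
i=10 t=12 v=8: → [11,14); WM=10
i=11 t=13 v=3: → [11,15); WM=11
i=12 t=13 v=4: → [11,15); WM=11
i=13 t=13 v=9: → [11,15); WM=11
i=14 t=14 v=4: → [11,16); WM=12
i=15 t=13 v=4: → [11,16); WM=12
i=16 t=14 v=8: → [11,16); WM=12
i=17 t=18 v=1: → [18,20); WM=16
i=18 t=19 v=6: → [18,21); WM=17
i=19 t=22 v=6: → [22,24); WM=20
i=20 t=22 v=8: → [22,24); WM=20
i=21 t=22 v=9: → [22,24); WM=20
i=22 t=15 v=7: DROP (t<20-2); WM=20

22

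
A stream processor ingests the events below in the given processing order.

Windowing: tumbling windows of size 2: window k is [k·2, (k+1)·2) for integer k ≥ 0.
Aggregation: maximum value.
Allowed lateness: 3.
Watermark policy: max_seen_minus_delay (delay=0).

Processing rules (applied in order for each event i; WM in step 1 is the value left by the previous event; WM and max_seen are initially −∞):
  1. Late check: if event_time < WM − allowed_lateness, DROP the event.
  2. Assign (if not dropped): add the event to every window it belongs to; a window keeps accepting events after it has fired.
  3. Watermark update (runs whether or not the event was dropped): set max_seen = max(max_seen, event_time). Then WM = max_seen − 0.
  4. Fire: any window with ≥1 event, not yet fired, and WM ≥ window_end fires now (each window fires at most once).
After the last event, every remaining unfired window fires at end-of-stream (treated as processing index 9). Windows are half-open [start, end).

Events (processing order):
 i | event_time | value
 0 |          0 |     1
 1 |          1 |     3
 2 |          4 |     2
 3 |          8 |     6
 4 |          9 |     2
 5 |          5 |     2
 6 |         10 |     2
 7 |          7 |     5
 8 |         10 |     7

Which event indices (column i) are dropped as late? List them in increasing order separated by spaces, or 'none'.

5

i=0 t=0 v=1: → [0,2); WM=0
i=1 t=1 v=3: → [0,2); WM=1
i=2 t=4 v=2: → [4,6); WM=4; [0,2) fires=3
i=3 t=8 v=6: → [8,10); WM=8; [4,6) fires=2
i=4 t=9 v=2: → [8,10); WM=9
i=5 t=5 v=2: DROP (t<9-3); WM=9
i=6 t=10 v=2: → [10,12); WM=10; [8,10) fires=6
i=7 t=7 v=5: → [6,8); WM=10; [6,8) fires=5
i=8 t=10 v=7: → [10,12); WM=10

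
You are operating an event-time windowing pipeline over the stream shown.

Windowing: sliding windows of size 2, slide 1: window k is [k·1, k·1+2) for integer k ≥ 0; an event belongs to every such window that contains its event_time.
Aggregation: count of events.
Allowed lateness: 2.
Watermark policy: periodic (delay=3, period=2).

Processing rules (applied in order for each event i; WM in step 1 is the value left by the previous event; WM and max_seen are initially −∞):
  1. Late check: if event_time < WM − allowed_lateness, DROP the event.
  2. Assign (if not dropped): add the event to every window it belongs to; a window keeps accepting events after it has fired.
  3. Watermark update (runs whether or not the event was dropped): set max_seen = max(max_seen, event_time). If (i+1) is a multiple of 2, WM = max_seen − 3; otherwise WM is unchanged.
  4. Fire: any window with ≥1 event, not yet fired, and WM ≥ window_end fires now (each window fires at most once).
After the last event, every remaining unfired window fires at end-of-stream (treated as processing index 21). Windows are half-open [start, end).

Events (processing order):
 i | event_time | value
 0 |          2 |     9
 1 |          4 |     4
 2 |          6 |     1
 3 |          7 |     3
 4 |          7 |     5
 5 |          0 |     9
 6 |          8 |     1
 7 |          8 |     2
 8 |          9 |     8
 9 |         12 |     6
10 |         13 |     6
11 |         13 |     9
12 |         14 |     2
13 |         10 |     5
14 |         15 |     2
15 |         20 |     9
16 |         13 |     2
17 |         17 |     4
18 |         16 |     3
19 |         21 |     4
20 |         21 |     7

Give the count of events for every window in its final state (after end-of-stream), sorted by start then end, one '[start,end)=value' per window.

[1,3)=1 [2,4)=1 [3,5)=1 [4,6)=1 [5,7)=1 [6,8)=3 [7,9)=4 [8,10)=3 [9,11)=2 [10,12)=1 [11,13)=1 [12,14)=3 [13,15)=3 [14,16)=2 [15,17)=2 [16,18)=2 [17,19)=1 [19,21)=1 [20,22)=3 [21,23)=2

i=0 t=2 v=9: → [2,4),[1,3); WM=−∞
i=1 t=4 v=4: → [4,6),[3,5); WM=1
i=2 t=6 v=1: → [6,8),[5,7); WM=1
i=3 t=7 v=3: → [7,9),[6,8); WM=4; [1,3) fires=1 [2,4) fires=1
i=4 t=7 v=5: → [7,9),[6,8); WM=4
i=5 t=0 v=9: DROP (t<4-2); WM=4
i=6 t=8 v=1: → [8,10),[7,9); WM=4
i=7 t=8 v=2: → [8,10),[7,9); WM=5; [3,5) fires=1
i=8 t=9 v=8: → [9,11),[8,10); WM=5
i=9 t=12 v=6: → [12,14),[11,13); WM=9; [4,6) fires=1 [5,7) fires=1 [6,8) fires=3 [7,9) fires=4
i=10 t=13 v=6: → [13,15),[12,14); WM=9
i=11 t=13 v=9: → [13,15),[12,14); WM=10; [8,10) fires=3
i=12 t=14 v=2: → [14,16),[13,15); WM=10
i=13 t=10 v=5: → [10,12),[9,11); WM=11; [9,11) fires=2
i=14 t=15 v=2: → [15,17),[14,16); WM=11
i=15 t=20 v=9: → [20,22),[19,21); WM=17; [10,12) fires=1 [11,13) fires=1 [12,14) fires=3 [13,15) fires=3 [14,16) fires=2 [15,17) fires=1
i=16 t=13 v=2: DROP (t<17-2); WM=17
i=17 t=17 v=4: → [17,19),[16,18); WM=17
i=18 t=16 v=3: → [16,18),[15,17); WM=17
i=19 t=21 v=4: → [21,23),[20,22); WM=18; [16,18) fires=2
i=20 t=21 v=7: → [21,23),[20,22); WM=18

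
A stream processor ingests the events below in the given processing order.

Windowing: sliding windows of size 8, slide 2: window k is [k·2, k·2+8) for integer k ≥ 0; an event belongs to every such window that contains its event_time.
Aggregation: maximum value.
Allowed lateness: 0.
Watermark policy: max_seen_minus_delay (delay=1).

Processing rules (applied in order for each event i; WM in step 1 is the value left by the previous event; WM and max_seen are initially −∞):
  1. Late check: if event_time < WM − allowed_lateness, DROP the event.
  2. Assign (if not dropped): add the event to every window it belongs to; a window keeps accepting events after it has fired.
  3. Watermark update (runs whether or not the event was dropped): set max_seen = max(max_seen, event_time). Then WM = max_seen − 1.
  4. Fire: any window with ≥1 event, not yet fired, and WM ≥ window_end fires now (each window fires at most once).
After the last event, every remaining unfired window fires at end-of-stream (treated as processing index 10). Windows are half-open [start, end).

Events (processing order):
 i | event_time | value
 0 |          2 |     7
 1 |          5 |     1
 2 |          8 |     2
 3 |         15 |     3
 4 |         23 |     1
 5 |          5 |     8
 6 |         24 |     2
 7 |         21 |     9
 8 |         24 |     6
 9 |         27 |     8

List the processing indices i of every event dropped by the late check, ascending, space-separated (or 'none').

i=0 t=2 v=7: → [2,10),[0,8); WM=1
i=1 t=5 v=1: → [4,12),[2,10),[0,8); WM=4
i=2 t=8 v=2: → [8,16),[6,14),[4,12),[2,10); WM=7
i=3 t=15 v=3: → [14,22),[12,20),[10,18),[8,16); WM=14; [0,8) fires=7 [2,10) fires=7 [4,12) fires=2 [6,14) fires=2
i=4 t=23 v=1: → [22,30),[20,28),[18,26),[16,24); WM=22; [8,16) fires=3 [10,18) fires=3 [12,20) fires=3 [14,22) fires=3
i=5 t=5 v=8: DROP (t<22-0); WM=22
i=6 t=24 v=2: → [24,32),[22,30),[20,28),[18,26); WM=23
i=7 t=21 v=9: DROP (t<23-0); WM=23
i=8 t=24 v=6: → [24,32),[22,30),[20,28),[18,26); WM=23
i=9 t=27 v=8: → [26,34),[24,32),[22,30),[20,28); WM=26; [16,24) fires=1 [18,26) fires=6

5 7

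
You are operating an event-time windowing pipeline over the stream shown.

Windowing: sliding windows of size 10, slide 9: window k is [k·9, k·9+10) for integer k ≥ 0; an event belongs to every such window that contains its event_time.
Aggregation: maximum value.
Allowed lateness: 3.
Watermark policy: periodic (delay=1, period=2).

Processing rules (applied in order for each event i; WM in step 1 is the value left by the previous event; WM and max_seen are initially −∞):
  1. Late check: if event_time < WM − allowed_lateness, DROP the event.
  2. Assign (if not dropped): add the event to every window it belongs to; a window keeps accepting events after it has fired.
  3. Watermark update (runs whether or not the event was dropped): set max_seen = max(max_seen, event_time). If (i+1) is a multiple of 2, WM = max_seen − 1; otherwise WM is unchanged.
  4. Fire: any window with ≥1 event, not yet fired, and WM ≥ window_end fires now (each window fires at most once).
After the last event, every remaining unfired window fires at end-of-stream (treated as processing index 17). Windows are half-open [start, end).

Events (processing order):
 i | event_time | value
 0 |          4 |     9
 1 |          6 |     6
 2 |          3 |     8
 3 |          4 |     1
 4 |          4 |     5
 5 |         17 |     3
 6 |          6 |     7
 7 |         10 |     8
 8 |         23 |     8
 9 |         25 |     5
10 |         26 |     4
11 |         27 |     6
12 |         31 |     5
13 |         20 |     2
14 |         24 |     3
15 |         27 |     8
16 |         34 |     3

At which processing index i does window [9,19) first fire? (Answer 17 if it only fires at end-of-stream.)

9

i=0 t=4 v=9: → [0,10); WM=−∞
i=1 t=6 v=6: → [0,10); WM=5
i=2 t=3 v=8: → [0,10); WM=5
i=3 t=4 v=1: → [0,10); WM=5
i=4 t=4 v=5: → [0,10); WM=5
i=5 t=17 v=3: → [9,19); WM=16; [0,10) fires=9
i=6 t=6 v=7: DROP (t<16-3); WM=16
i=7 t=10 v=8: DROP (t<16-3); WM=16
i=8 t=23 v=8: → [18,28); WM=16
i=9 t=25 v=5: → [18,28); WM=24; [9,19) fires=3
i=10 t=26 v=4: → [18,28); WM=24
i=11 t=27 v=6: → [27,37),[18,28); WM=26
i=12 t=31 v=5: → [27,37); WM=26
i=13 t=20 v=2: DROP (t<26-3); WM=30; [18,28) fires=8
i=14 t=24 v=3: DROP (t<30-3); WM=30
i=15 t=27 v=8: → [27,37),[18,28); WM=30
i=16 t=34 v=3: → [27,37); WM=30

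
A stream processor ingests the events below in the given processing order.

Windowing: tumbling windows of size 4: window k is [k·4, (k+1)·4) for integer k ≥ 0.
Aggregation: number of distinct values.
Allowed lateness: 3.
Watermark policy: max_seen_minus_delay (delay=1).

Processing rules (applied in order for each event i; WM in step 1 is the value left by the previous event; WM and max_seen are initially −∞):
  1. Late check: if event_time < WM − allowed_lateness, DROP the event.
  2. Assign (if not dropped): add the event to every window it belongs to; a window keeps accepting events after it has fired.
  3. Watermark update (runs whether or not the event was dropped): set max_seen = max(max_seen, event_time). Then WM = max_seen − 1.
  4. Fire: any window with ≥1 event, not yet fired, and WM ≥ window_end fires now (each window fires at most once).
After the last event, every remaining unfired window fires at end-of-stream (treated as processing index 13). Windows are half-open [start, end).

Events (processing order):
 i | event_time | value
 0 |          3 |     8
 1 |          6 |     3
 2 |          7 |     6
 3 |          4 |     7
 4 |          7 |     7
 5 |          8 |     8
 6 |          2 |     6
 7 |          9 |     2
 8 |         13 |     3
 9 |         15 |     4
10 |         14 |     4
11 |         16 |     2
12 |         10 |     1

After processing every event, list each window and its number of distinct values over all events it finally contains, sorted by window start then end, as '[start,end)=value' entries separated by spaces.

i=0 t=3 v=8: → [0,4); WM=2
i=1 t=6 v=3: → [4,8); WM=5; [0,4) fires=1
i=2 t=7 v=6: → [4,8); WM=6
i=3 t=4 v=7: → [4,8); WM=6
i=4 t=7 v=7: → [4,8); WM=6
i=5 t=8 v=8: → [8,12); WM=7
i=6 t=2 v=6: DROP (t<7-3); WM=7
i=7 t=9 v=2: → [8,12); WM=8; [4,8) fires=3
i=8 t=13 v=3: → [12,16); WM=12; [8,12) fires=2
i=9 t=15 v=4: → [12,16); WM=14
i=10 t=14 v=4: → [12,16); WM=14
i=11 t=16 v=2: → [16,20); WM=15
i=12 t=10 v=1: DROP (t<15-3); WM=15

[0,4)=1 [4,8)=3 [8,12)=2 [12,16)=2 [16,20)=1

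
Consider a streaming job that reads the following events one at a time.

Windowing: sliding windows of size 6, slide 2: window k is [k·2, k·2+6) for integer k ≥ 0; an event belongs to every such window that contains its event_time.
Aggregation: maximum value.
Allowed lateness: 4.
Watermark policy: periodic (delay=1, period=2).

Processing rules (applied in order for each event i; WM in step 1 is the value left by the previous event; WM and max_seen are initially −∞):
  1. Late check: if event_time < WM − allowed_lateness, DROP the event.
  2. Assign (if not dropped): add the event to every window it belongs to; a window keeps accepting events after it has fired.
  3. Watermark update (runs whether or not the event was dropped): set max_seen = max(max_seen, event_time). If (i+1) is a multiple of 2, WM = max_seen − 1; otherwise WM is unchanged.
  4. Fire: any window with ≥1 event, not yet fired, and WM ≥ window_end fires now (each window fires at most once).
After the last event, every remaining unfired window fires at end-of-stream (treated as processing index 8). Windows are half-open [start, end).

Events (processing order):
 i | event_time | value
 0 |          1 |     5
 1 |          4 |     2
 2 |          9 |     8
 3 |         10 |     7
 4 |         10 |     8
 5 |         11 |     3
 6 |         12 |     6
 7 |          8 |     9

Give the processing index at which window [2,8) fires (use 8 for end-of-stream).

3

i=0 t=1 v=5: → [0,6); WM=−∞
i=1 t=4 v=2: → [4,10),[2,8),[0,6); WM=3
i=2 t=9 v=8: → [8,14),[6,12),[4,10); WM=3
i=3 t=10 v=7: → [10,16),[8,14),[6,12); WM=9; [0,6) fires=5 [2,8) fires=2
i=4 t=10 v=8: → [10,16),[8,14),[6,12); WM=9
i=5 t=11 v=3: → [10,16),[8,14),[6,12); WM=10; [4,10) fires=8
i=6 t=12 v=6: → [12,18),[10,16),[8,14); WM=10
i=7 t=8 v=9: → [8,14),[6,12),[4,10); WM=11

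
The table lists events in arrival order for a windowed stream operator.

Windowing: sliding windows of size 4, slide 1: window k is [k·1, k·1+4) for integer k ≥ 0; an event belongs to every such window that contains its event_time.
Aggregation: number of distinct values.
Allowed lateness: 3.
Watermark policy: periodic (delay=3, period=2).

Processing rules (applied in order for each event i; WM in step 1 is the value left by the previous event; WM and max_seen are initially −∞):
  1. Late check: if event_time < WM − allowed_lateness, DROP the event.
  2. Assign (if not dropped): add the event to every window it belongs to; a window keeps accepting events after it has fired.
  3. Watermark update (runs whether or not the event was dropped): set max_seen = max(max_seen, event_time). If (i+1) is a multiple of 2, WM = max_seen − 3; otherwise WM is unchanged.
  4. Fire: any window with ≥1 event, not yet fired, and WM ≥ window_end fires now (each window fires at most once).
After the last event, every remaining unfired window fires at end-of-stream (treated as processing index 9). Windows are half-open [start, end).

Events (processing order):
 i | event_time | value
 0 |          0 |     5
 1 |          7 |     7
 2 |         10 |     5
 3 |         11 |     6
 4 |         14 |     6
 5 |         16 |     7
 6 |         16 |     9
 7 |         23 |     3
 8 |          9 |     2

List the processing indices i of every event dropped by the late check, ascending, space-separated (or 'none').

i=0 t=0 v=5: → [0,4); WM=−∞
i=1 t=7 v=7: → [7,11),[6,10),[5,9),[4,8); WM=4; [0,4) fires=1
i=2 t=10 v=5: → [10,14),[9,13),[8,12),[7,11); WM=4
i=3 t=11 v=6: → [11,15),[10,14),[9,13),[8,12); WM=8; [4,8) fires=1
i=4 t=14 v=6: → [14,18),[13,17),[12,16),[11,15); WM=8
i=5 t=16 v=7: → [16,20),[15,19),[14,18),[13,17); WM=13; [5,9) fires=1 [6,10) fires=1 [7,11) fires=2 [8,12) fires=2 [9,13) fires=2
i=6 t=16 v=9: → [16,20),[15,19),[14,18),[13,17); WM=13
i=7 t=23 v=3: → [23,27),[22,26),[21,25),[20,24); WM=20; [10,14) fires=2 [11,15) fires=1 [12,16) fires=1 [13,17) fires=3 [14,18) fires=3 [15,19) fires=2 [16,20) fires=2
i=8 t=9 v=2: DROP (t<20-3); WM=20

8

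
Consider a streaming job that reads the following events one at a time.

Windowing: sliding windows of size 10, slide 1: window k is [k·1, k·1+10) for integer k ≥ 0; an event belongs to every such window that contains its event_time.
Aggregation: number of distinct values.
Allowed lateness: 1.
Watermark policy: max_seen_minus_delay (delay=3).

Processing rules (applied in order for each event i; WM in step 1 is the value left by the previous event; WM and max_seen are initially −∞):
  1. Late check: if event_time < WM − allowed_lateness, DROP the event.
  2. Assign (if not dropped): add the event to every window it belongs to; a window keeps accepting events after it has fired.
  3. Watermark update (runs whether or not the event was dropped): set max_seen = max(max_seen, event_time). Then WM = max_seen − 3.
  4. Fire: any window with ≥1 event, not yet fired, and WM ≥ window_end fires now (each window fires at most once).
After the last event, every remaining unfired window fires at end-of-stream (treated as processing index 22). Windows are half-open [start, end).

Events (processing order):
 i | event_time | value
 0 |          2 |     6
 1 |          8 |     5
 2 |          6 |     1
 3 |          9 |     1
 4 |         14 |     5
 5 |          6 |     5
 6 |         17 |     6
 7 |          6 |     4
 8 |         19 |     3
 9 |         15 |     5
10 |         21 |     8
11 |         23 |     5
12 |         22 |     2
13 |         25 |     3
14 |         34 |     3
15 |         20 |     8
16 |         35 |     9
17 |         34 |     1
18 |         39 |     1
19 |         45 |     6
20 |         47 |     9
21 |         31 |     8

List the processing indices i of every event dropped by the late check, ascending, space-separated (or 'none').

i=0 t=2 v=6: → [2,12),[1,11),[0,10); WM=-1
i=1 t=8 v=5: → [8,18),[7,17),[6,16),[5,15),[4,14),[3,13),[2,12),[1,11),[0,10); WM=5
i=2 t=6 v=1: → [6,16),[5,15),[4,14),[3,13),[2,12),[1,11),[0,10); WM=5
i=3 t=9 v=1: → [9,19),[8,18),[7,17),[6,16),[5,15),[4,14),[3,13),[2,12),[1,11),[0,10); WM=6
i=4 t=14 v=5: → [14,24),[13,23),[12,22),[11,21),[10,20),[9,19),[8,18),[7,17),[6,16),[5,15); WM=11; [0,10) fires=3 [1,11) fires=3
i=5 t=6 v=5: DROP (t<11-1); WM=11
i=6 t=17 v=6: → [17,27),[16,26),[15,25),[14,24),[13,23),[12,22),[11,21),[10,20),[9,19),[8,18); WM=14; [2,12) fires=3 [3,13) fires=2 [4,14) fires=2
i=7 t=6 v=4: DROP (t<14-1); WM=14
i=8 t=19 v=3: → [19,29),[18,28),[17,27),[16,26),[15,25),[14,24),[13,23),[12,22),[11,21),[10,20); WM=16; [5,15) fires=2 [6,16) fires=2
i=9 t=15 v=5: → [15,25),[14,24),[13,23),[12,22),[11,21),[10,20),[9,19),[8,18),[7,17),[6,16); WM=16
i=10 t=21 v=8: → [21,31),[20,30),[19,29),[18,28),[17,27),[16,26),[15,25),[14,24),[13,23),[12,22); WM=18; [7,17) fires=2 [8,18) fires=3
i=11 t=23 v=5: → [23,33),[22,32),[21,31),[20,30),[19,29),[18,28),[17,27),[16,26),[15,25),[14,24); WM=20; [9,19) fires=3 [10,20) fires=3
i=12 t=22 v=2: → [22,32),[21,31),[20,30),[19,29),[18,28),[17,27),[16,26),[15,25),[14,24),[13,23); WM=20
i=13 t=25 v=3: → [25,35),[24,34),[23,33),[22,32),[21,31),[20,30),[19,29),[18,28),[17,27),[16,26); WM=22; [11,21) fires=3 [12,22) fires=4
i=14 t=34 v=3: → [34,44),[33,43),[32,42),[31,41),[30,40),[29,39),[28,38),[27,37),[26,36),[25,35); WM=31; [13,23) fires=5 [14,24) fires=5 [15,25) fires=5 [16,26) fires=5 [17,27) fires=5 [18,28) fires=4 [19,29) fires=4 [20,30) fires=4 [21,31) fires=4
i=15 t=20 v=8: DROP (t<31-1); WM=31
i=16 t=35 v=9: → [35,45),[34,44),[33,43),[32,42),[31,41),[30,40),[29,39),[28,38),[27,37),[26,36); WM=32; [22,32) fires=3
i=17 t=34 v=1: → [34,44),[33,43),[32,42),[31,41),[30,40),[29,39),[28,38),[27,37),[26,36),[25,35); WM=32
i=18 t=39 v=1: → [39,49),[38,48),[37,47),[36,46),[35,45),[34,44),[33,43),[32,42),[31,41),[30,40); WM=36; [23,33) fires=2 [24,34) fires=1 [25,35) fires=2 [26,36) fires=3
i=19 t=45 v=6: → [45,55),[44,54),[43,53),[42,52),[41,51),[40,50),[39,49),[38,48),[37,47),[36,46); WM=42; [27,37) fires=3 [28,38) fires=3 [29,39) fires=3 [30,40) fires=3 [31,41) fires=3 [32,42) fires=3
i=20 t=47 v=9: → [47,57),[46,56),[45,55),[44,54),[43,53),[42,52),[41,51),[40,50),[39,49),[38,48); WM=44; [33,43) fires=3 [34,44) fires=3
i=21 t=31 v=8: DROP (t<44-1); WM=44

5 7 15 21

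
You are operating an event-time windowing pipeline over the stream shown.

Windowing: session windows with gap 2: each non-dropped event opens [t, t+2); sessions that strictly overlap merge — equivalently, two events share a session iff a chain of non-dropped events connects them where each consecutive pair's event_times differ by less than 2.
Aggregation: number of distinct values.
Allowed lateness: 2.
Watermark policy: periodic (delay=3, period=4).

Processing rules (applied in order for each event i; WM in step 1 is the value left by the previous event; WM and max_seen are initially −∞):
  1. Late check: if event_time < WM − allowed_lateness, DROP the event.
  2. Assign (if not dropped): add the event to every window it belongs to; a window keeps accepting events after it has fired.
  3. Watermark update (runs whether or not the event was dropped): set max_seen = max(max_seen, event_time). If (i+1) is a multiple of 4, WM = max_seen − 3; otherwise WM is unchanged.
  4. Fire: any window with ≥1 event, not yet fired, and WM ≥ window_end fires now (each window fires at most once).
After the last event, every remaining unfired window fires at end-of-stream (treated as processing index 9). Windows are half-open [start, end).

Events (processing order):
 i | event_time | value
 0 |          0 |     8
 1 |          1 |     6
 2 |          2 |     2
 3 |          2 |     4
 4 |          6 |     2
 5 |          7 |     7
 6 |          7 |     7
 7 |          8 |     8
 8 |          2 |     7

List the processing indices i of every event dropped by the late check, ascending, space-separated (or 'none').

i=0 t=0 v=8: → [0,2); WM=−∞
i=1 t=1 v=6: → [0,3); WM=−∞
i=2 t=2 v=2: → [0,4); WM=−∞
i=3 t=2 v=4: → [0,4); WM=-1
i=4 t=6 v=2: → [6,8); WM=-1
i=5 t=7 v=7: → [6,9); WM=-1
i=6 t=7 v=7: → [6,9); WM=-1
i=7 t=8 v=8: → [6,10); WM=5
i=8 t=2 v=7: DROP (t<5-2); WM=5

8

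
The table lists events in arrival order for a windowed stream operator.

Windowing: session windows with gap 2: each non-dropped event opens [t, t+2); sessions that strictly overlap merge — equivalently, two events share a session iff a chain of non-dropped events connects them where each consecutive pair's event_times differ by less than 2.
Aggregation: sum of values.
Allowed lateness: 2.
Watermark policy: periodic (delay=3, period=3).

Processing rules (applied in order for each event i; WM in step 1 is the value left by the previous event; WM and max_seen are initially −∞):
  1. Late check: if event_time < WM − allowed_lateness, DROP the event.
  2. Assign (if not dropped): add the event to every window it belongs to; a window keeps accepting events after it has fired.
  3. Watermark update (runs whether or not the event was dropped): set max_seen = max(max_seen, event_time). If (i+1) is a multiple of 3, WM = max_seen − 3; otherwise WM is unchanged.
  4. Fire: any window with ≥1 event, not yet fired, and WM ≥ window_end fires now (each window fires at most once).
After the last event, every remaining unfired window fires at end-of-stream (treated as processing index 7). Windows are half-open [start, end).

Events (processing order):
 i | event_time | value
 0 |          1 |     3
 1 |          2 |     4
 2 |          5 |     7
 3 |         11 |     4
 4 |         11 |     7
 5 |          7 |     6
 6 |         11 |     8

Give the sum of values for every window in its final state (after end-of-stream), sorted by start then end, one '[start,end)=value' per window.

[1,4)=7 [5,7)=7 [7,9)=6 [11,13)=19

i=0 t=1 v=3: → [1,3); WM=−∞
i=1 t=2 v=4: → [1,4); WM=−∞
i=2 t=5 v=7: → [5,7); WM=2
i=3 t=11 v=4: → [11,13); WM=2
i=4 t=11 v=7: → [11,13); WM=2
i=5 t=7 v=6: → [7,9); WM=8
i=6 t=11 v=8: → [11,13); WM=8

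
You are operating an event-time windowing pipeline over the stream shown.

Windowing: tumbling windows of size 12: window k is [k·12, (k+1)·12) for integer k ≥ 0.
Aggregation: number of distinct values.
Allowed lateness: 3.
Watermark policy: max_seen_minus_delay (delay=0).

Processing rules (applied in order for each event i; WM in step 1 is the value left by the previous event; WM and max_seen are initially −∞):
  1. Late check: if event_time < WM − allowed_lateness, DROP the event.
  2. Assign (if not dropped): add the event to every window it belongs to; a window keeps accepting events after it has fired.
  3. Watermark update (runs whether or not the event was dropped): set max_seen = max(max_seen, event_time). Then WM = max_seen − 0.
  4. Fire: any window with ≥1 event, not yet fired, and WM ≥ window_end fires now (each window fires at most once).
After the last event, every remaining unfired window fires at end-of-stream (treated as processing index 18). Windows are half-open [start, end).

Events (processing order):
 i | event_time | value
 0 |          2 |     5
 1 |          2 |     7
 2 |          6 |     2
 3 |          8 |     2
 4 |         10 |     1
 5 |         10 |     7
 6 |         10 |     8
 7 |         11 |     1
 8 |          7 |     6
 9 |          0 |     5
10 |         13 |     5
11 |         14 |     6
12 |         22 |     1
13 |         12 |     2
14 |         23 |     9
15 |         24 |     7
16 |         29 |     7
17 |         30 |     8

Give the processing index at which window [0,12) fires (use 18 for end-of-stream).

10

i=0 t=2 v=5: → [0,12); WM=2
i=1 t=2 v=7: → [0,12); WM=2
i=2 t=6 v=2: → [0,12); WM=6
i=3 t=8 v=2: → [0,12); WM=8
i=4 t=10 v=1: → [0,12); WM=10
i=5 t=10 v=7: → [0,12); WM=10
i=6 t=10 v=8: → [0,12); WM=10
i=7 t=11 v=1: → [0,12); WM=11
i=8 t=7 v=6: DROP (t<11-3); WM=11
i=9 t=0 v=5: DROP (t<11-3); WM=11
i=10 t=13 v=5: → [12,24); WM=13; [0,12) fires=5
i=11 t=14 v=6: → [12,24); WM=14
i=12 t=22 v=1: → [12,24); WM=22
i=13 t=12 v=2: DROP (t<22-3); WM=22
i=14 t=23 v=9: → [12,24); WM=23
i=15 t=24 v=7: → [24,36); WM=24; [12,24) fires=4
i=16 t=29 v=7: → [24,36); WM=29
i=17 t=30 v=8: → [24,36); WM=30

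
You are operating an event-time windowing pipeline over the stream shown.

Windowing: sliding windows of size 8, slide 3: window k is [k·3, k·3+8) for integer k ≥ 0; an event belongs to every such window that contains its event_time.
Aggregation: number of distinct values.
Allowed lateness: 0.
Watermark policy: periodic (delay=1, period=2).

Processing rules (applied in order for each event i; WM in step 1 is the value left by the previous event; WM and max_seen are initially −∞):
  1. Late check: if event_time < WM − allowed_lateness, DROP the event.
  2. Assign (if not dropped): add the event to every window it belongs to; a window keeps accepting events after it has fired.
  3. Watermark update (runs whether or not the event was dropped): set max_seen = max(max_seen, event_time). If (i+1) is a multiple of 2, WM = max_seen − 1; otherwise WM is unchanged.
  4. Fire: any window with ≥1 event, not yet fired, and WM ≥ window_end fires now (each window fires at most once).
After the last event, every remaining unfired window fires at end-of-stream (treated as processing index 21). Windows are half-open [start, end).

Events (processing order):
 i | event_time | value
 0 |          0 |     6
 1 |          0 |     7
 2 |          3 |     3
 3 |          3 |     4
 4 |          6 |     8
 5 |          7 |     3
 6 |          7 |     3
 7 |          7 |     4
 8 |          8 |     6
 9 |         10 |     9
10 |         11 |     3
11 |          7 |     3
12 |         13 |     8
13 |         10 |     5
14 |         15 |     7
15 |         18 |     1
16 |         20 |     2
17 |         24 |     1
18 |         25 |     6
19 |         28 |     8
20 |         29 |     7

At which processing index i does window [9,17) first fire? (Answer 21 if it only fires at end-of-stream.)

i=0 t=0 v=6: → [0,8); WM=−∞
i=1 t=0 v=7: → [0,8); WM=-1
i=2 t=3 v=3: → [3,11),[0,8); WM=-1
i=3 t=3 v=4: → [3,11),[0,8); WM=2
i=4 t=6 v=8: → [6,14),[3,11),[0,8); WM=2
i=5 t=7 v=3: → [6,14),[3,11),[0,8); WM=6
i=6 t=7 v=3: → [6,14),[3,11),[0,8); WM=6
i=7 t=7 v=4: → [6,14),[3,11),[0,8); WM=6
i=8 t=8 v=6: → [6,14),[3,11); WM=6
i=9 t=10 v=9: → [9,17),[6,14),[3,11); WM=9; [0,8) fires=5
i=10 t=11 v=3: → [9,17),[6,14); WM=9
i=11 t=7 v=3: DROP (t<9-0); WM=10
i=12 t=13 v=8: → [12,20),[9,17),[6,14); WM=10
i=13 t=10 v=5: → [9,17),[6,14),[3,11); WM=12; [3,11) fires=6
i=14 t=15 v=7: → [15,23),[12,20),[9,17); WM=12
i=15 t=18 v=1: → [18,26),[15,23),[12,20); WM=17; [6,14) fires=6 [9,17) fires=5
i=16 t=20 v=2: → [18,26),[15,23); WM=17
i=17 t=24 v=1: → [24,32),[21,29),[18,26); WM=23; [12,20) fires=3 [15,23) fires=3
i=18 t=25 v=6: → [24,32),[21,29),[18,26); WM=23
i=19 t=28 v=8: → [27,35),[24,32),[21,29); WM=27; [18,26) fires=3
i=20 t=29 v=7: → [27,35),[24,32); WM=27

15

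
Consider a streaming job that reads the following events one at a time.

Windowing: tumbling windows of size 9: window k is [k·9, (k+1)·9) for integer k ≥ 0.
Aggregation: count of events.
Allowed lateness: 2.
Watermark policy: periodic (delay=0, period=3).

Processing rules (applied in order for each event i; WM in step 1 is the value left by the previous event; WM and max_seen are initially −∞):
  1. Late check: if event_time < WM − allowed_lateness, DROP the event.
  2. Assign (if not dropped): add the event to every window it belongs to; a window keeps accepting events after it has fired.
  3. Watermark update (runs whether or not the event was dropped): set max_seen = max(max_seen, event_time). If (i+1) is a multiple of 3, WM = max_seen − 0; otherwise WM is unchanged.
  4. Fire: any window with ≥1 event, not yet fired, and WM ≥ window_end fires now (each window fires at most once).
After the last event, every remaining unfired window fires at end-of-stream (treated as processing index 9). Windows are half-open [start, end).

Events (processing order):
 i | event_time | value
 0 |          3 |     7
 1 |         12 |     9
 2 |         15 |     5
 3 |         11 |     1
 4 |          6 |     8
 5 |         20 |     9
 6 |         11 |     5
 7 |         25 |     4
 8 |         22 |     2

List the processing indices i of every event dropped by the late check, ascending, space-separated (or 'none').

i=0 t=3 v=7: → [0,9); WM=−∞
i=1 t=12 v=9: → [9,18); WM=−∞
i=2 t=15 v=5: → [9,18); WM=15; [0,9) fires=1
i=3 t=11 v=1: DROP (t<15-2); WM=15
i=4 t=6 v=8: DROP (t<15-2); WM=15
i=5 t=20 v=9: → [18,27); WM=20; [9,18) fires=2
i=6 t=11 v=5: DROP (t<20-2); WM=20
i=7 t=25 v=4: → [18,27); WM=20
i=8 t=22 v=2: → [18,27); WM=25

3 4 6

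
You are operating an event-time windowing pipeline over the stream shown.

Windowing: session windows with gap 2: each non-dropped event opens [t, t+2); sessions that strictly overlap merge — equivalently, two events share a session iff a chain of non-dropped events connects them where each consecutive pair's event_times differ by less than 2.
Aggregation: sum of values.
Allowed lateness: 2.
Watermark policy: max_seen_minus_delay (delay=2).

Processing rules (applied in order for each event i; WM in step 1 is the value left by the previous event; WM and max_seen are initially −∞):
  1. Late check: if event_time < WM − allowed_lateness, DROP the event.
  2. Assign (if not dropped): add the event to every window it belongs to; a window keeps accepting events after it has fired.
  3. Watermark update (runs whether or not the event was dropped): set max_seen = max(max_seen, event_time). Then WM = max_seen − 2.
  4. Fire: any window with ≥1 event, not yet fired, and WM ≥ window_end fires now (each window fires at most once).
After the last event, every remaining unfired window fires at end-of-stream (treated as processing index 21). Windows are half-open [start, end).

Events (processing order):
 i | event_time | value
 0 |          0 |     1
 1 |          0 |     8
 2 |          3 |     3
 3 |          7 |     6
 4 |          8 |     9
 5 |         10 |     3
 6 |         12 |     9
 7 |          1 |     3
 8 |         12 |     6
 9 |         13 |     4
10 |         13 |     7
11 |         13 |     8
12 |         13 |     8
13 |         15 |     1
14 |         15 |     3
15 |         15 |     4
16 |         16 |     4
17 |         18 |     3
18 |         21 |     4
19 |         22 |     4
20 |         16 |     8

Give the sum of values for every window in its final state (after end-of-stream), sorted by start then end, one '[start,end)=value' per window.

i=0 t=0 v=1: → [0,2); WM=-2
i=1 t=0 v=8: → [0,2); WM=-2
i=2 t=3 v=3: → [3,5); WM=1
i=3 t=7 v=6: → [7,9); WM=5
i=4 t=8 v=9: → [7,10); WM=6
i=5 t=10 v=3: → [10,12); WM=8
i=6 t=12 v=9: → [12,14); WM=10
i=7 t=1 v=3: DROP (t<10-2); WM=10
i=8 t=12 v=6: → [12,14); WM=10
i=9 t=13 v=4: → [12,15); WM=11
i=10 t=13 v=7: → [12,15); WM=11
i=11 t=13 v=8: → [12,15); WM=11
i=12 t=13 v=8: → [12,15); WM=11
i=13 t=15 v=1: → [15,17); WM=13
i=14 t=15 v=3: → [15,17); WM=13
i=15 t=15 v=4: → [15,17); WM=13
i=16 t=16 v=4: → [15,18); WM=14
i=17 t=18 v=3: → [18,20); WM=16
i=18 t=21 v=4: → [21,23); WM=19
i=19 t=22 v=4: → [21,24); WM=20
i=20 t=16 v=8: DROP (t<20-2); WM=20

[0,2)=9 [3,5)=3 [7,10)=15 [10,12)=3 [12,15)=42 [15,18)=12 [18,20)=3 [21,24)=8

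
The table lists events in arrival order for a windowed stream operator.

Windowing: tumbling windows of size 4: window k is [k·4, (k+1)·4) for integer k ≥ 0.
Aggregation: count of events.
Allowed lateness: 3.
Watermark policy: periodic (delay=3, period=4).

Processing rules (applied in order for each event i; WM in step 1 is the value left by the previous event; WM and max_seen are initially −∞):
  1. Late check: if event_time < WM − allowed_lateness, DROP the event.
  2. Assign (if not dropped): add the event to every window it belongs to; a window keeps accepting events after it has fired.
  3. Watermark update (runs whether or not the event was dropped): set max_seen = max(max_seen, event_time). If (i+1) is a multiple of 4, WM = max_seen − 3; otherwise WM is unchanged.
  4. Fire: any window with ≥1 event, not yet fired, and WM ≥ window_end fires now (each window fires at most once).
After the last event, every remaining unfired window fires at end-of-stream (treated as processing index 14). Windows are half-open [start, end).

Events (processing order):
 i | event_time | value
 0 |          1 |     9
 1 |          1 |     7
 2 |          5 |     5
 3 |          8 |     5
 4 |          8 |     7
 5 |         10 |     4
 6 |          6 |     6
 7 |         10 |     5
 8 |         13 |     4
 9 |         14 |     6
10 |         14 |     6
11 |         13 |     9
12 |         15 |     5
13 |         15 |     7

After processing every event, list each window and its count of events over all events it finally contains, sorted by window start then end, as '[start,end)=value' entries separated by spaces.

i=0 t=1 v=9: → [0,4); WM=−∞
i=1 t=1 v=7: → [0,4); WM=−∞
i=2 t=5 v=5: → [4,8); WM=−∞
i=3 t=8 v=5: → [8,12); WM=5; [0,4) fires=2
i=4 t=8 v=7: → [8,12); WM=5
i=5 t=10 v=4: → [8,12); WM=5
i=6 t=6 v=6: → [4,8); WM=5
i=7 t=10 v=5: → [8,12); WM=7
i=8 t=13 v=4: → [12,16); WM=7
i=9 t=14 v=6: → [12,16); WM=7
i=10 t=14 v=6: → [12,16); WM=7
i=11 t=13 v=9: → [12,16); WM=11; [4,8) fires=2
i=12 t=15 v=5: → [12,16); WM=11
i=13 t=15 v=7: → [12,16); WM=11

[0,4)=2 [4,8)=2 [8,12)=4 [12,16)=6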